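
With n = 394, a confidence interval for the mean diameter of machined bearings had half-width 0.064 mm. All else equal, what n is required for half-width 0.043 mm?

Margin of error scales as 1/√n, so n₂ = n₁·(E₁/E₂)².
n₂ = 394 × (0.064/0.043)² = 394 × 2.215 = 872.71
Round up: n₂ = 873.

n = 873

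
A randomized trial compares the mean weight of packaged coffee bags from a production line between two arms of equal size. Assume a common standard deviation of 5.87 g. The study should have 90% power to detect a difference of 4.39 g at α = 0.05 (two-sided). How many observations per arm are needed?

38 per group

For two equal groups, n per group = 2·((z_{α/2} + z_β)·σ/δ)².
z_{α/2} = 1.960; z_β = 1.282 (power 90%).
n = 2 × (3.242 × 5.87 / 4.39)² = 2 × 18.79 = 37.58
Round up: n = 38 per group.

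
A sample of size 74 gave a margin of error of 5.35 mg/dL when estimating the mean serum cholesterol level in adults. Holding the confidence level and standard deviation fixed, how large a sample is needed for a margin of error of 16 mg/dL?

Margin of error scales as 1/√n, so n₂ = n₁·(E₁/E₂)².
n₂ = 74 × (5.35/16)² = 74 × 0.1118 = 8.27
Round up: n₂ = 9.

n = 9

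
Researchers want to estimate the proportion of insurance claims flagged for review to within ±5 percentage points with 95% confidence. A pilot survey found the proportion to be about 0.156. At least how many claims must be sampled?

For a proportion with margin E = 0.05 at 95% confidence, z = 1.960.
n = p̂(1−p̂)(z/E)² = 0.156 × 0.844 × (1.960/0.05)² = 202.32
Round up: n = 203.

203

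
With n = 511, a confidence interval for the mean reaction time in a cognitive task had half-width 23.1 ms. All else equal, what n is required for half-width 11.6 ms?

Margin of error scales as 1/√n, so n₂ = n₁·(E₁/E₂)².
n₂ = 511 × (23.1/11.6)² = 511 × 3.966 = 2026.63
Round up: n₂ = 2027.

2027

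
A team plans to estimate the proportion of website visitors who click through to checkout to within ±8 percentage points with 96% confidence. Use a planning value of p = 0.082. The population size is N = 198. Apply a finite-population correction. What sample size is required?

For a proportion with margin E = 0.08 at 96% confidence, z = 2.054.
n = p̂(1−p̂)(z/E)² = 0.082 × 0.918 × (2.054/0.08)² = 49.62 — call this n₀.
Finite-population correction with N = 198: n = n₀ / (1 + (n₀−1)/N) = 49.62 / 1.246 = 39.82
Round up: n = 40.

40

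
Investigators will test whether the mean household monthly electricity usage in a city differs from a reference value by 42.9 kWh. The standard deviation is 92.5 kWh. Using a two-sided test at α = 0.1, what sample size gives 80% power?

For a one-sample z-test, n = ((z_{α/2} + z_β)·σ/δ)².
z_{α/2} = 1.645 (two-sided α = 0.1); z_β = 0.842 (power 80% → β = 0.2).
n = (2.487 × 92.5 / 42.9)² = 28.76
Round up: n = 29.

29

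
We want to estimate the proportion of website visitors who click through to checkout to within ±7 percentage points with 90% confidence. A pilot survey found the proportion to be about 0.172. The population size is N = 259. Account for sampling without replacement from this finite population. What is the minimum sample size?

For a proportion with margin E = 0.07 at 90% confidence, z = 1.645.
n = p̂(1−p̂)(z/E)² = 0.172 × 0.828 × (1.645/0.07)² = 78.65 — call this n₀.
Finite-population correction with N = 259: n = n₀ / (1 + (n₀−1)/N) = 78.65 / 1.3 = 60.50
Round up: n = 61.

61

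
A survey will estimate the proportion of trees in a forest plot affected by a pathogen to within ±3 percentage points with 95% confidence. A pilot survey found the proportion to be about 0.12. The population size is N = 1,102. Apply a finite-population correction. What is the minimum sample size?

321

For a proportion with margin E = 0.03 at 95% confidence, z = 1.960.
n = p̂(1−p̂)(z/E)² = 0.12 × 0.88 × (1.960/0.03)² = 450.75 — call this n₀.
Finite-population correction with N = 1,102: n = n₀ / (1 + (n₀−1)/N) = 450.75 / 1.408 = 320.13
Round up: n = 321.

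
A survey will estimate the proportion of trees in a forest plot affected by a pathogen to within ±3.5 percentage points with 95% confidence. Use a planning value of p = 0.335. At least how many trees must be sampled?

For a proportion with margin E = 0.035 at 95% confidence, z = 1.960.
n = p̂(1−p̂)(z/E)² = 0.335 × 0.665 × (1.960/0.035)² = 698.62
Round up: n = 699.

699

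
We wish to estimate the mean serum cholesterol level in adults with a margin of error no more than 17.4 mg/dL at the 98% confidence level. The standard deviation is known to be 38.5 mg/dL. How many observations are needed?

For a mean, the margin of error is E = z·σ/√n, so n = (zσ/E)².
At 98% confidence, z = 2.326.
n = (2.326 × 38.5 / 17.4)² = 26.49
Round up: n = 27.

27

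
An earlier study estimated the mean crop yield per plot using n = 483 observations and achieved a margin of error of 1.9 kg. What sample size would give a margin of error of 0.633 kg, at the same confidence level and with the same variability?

n = 4352

Margin of error scales as 1/√n, so n₂ = n₁·(E₁/E₂)².
n₂ = 483 × (1.9/0.633)² = 483 × 9.009 = 4351.35
Round up: n₂ = 4352.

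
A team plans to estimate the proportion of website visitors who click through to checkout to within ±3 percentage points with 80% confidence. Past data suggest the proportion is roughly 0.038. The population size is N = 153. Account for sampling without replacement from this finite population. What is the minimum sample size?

n = 47

For a proportion with margin E = 0.03 at 80% confidence, z = 1.282.
n = p̂(1−p̂)(z/E)² = 0.038 × 0.962 × (1.282/0.03)² = 66.76 — call this n₀.
Finite-population correction with N = 153: n = n₀ / (1 + (n₀−1)/N) = 66.76 / 1.43 = 46.69
Round up: n = 47.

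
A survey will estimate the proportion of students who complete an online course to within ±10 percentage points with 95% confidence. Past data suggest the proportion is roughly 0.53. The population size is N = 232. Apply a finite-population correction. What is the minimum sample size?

For a proportion with margin E = 0.1 at 95% confidence, z = 1.960.
n = p̂(1−p̂)(z/E)² = 0.53 × 0.47 × (1.960/0.1)² = 95.69 — call this n₀.
Finite-population correction with N = 232: n = n₀ / (1 + (n₀−1)/N) = 95.69 / 1.408 = 67.96
Round up: n = 68.

68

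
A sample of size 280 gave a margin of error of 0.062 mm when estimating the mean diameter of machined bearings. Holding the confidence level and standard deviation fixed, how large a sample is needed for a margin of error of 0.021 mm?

2441

Margin of error scales as 1/√n, so n₂ = n₁·(E₁/E₂)².
n₂ = 280 × (0.062/0.021)² = 280 × 8.717 = 2440.76
Round up: n₂ = 2441.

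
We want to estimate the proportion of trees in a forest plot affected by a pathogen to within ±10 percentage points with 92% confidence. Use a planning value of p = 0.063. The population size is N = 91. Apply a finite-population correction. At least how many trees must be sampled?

16

For a proportion with margin E = 0.1 at 92% confidence, z = 1.751.
n = p̂(1−p̂)(z/E)² = 0.063 × 0.937 × (1.751/0.1)² = 18.10 — call this n₀.
Finite-population correction with N = 91: n = n₀ / (1 + (n₀−1)/N) = 18.10 / 1.188 = 15.24
Round up: n = 16.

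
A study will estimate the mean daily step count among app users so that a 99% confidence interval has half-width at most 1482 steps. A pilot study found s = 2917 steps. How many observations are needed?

26

For a mean, the margin of error is E = z·σ/√n, so n = (zσ/E)².
At 99% confidence, z = 2.576.
n = (2.576 × 2917 / 1482)² = 25.71
Round up: n = 26.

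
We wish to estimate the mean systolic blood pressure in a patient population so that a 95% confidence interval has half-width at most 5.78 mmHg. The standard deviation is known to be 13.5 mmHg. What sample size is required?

21

For a mean, the margin of error is E = z·σ/√n, so n = (zσ/E)².
At 95% confidence, z = 1.960.
n = (1.960 × 13.5 / 5.78)² = 20.96
Round up: n = 21.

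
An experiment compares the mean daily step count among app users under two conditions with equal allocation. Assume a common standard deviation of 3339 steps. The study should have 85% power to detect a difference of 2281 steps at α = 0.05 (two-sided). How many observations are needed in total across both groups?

For two equal groups, n per group = 2·((z_{α/2} + z_β)·σ/δ)².
z_{α/2} = 1.960; z_β = 1.036 (power 85%).
n = 2 × (2.996 × 3339 / 2281)² = 2 × 19.23 = 38.46
Round up: n = 39 per group.
Total across both groups: 2 × 39 = 78.

78 total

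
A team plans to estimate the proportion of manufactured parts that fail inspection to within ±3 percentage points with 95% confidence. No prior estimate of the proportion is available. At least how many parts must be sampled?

1068

For a proportion with margin E = 0.03 at 95% confidence, z = 1.960.
With no prior estimate, use p = 0.5, which maximizes p(1−p) at 0.25.
n = 0.25 × (z/E)² = 0.25 × (1.960/0.03)² = 1067.11
Round up: n = 1068.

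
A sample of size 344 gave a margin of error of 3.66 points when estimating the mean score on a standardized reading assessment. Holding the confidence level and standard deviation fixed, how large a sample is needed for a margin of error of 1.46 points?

Margin of error scales as 1/√n, so n₂ = n₁·(E₁/E₂)².
n₂ = 344 × (3.66/1.46)² = 344 × 6.284 = 2161.70
Round up: n₂ = 2162.

2162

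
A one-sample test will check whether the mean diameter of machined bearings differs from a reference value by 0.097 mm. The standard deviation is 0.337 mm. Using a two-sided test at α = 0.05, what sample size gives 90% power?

For a one-sample z-test, n = ((z_{α/2} + z_β)·σ/δ)².
z_{α/2} = 1.960 (two-sided α = 0.05); z_β = 1.282 (power 90% → β = 0.1).
n = (3.242 × 0.337 / 0.097)² = 126.87
Round up: n = 127.

127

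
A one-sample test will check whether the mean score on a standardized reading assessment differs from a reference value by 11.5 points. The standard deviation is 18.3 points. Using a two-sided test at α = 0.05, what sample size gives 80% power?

For a one-sample z-test, n = ((z_{α/2} + z_β)·σ/δ)².
z_{α/2} = 1.960 (two-sided α = 0.05); z_β = 0.842 (power 80% → β = 0.2).
n = (2.802 × 18.3 / 11.5)² = 19.88
Round up: n = 20.

20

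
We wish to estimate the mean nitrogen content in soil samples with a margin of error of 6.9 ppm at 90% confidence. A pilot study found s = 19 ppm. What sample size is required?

For a mean, the margin of error is E = z·σ/√n, so n = (zσ/E)².
At 90% confidence, z = 1.645.
n = (1.645 × 19 / 6.9)² = 20.52
Round up: n = 21.

n = 21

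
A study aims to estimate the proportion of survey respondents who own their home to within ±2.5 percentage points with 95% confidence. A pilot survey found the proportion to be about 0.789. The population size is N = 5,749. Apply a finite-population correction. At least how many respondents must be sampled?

n = 869

For a proportion with margin E = 0.025 at 95% confidence, z = 1.960.
n = p̂(1−p̂)(z/E)² = 0.789 × 0.211 × (1.960/0.025)² = 1023.27 — call this n₀.
Finite-population correction with N = 5,749: n = n₀ / (1 + (n₀−1)/N) = 1023.27 / 1.178 = 868.65
Round up: n = 869.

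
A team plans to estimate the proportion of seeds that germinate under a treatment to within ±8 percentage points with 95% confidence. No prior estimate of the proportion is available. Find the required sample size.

n = 151

For a proportion with margin E = 0.08 at 95% confidence, z = 1.960.
With no prior estimate, use p = 0.5, which maximizes p(1−p) at 0.25.
n = 0.25 × (z/E)² = 0.25 × (1.960/0.08)² = 150.06
Round up: n = 151.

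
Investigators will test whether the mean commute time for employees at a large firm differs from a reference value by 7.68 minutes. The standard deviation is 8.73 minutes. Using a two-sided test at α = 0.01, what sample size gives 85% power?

17

For a one-sample z-test, n = ((z_{α/2} + z_β)·σ/δ)².
z_{α/2} = 2.576 (two-sided α = 0.01); z_β = 1.036 (power 85% → β = 0.15).
n = (3.612 × 8.73 / 7.68)² = 16.86
Round up: n = 17.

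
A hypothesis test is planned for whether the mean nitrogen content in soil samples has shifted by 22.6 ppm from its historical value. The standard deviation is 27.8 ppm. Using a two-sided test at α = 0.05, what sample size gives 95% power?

For a one-sample z-test, n = ((z_{α/2} + z_β)·σ/δ)².
z_{α/2} = 1.960 (two-sided α = 0.05); z_β = 1.645 (power 95% → β = 0.05).
n = (3.605 × 27.8 / 22.6)² = 19.66
Round up: n = 20.

20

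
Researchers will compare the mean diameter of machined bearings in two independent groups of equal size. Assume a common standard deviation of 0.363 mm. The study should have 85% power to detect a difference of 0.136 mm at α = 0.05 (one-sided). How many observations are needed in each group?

103 per group

For two equal groups, n per group = 2·((z_α + z_β)·σ/δ)².
z_α = 1.645; z_β = 1.036 (power 85%).
n = 2 × (2.681 × 0.363 / 0.136)² = 2 × 51.21 = 102.42
Round up: n = 103 per group.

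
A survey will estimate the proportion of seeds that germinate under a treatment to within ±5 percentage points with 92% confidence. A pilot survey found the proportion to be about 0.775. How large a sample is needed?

For a proportion with margin E = 0.05 at 92% confidence, z = 1.751.
n = p̂(1−p̂)(z/E)² = 0.775 × 0.225 × (1.751/0.05)² = 213.85
Round up: n = 214.

n = 214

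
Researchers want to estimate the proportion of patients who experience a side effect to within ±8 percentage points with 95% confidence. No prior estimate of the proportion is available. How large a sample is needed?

151

For a proportion with margin E = 0.08 at 95% confidence, z = 1.960.
With no prior estimate, use p = 0.5, which maximizes p(1−p) at 0.25.
n = 0.25 × (z/E)² = 0.25 × (1.960/0.08)² = 150.06
Round up: n = 151.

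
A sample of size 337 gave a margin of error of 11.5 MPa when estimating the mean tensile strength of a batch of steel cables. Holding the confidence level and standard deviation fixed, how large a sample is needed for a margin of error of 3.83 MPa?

3039

Margin of error scales as 1/√n, so n₂ = n₁·(E₁/E₂)².
n₂ = 337 × (11.5/3.83)² = 337 × 9.016 = 3038.39
Round up: n₂ = 3039.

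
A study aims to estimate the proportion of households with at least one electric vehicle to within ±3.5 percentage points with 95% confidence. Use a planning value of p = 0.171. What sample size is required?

For a proportion with margin E = 0.035 at 95% confidence, z = 1.960.
n = p̂(1−p̂)(z/E)² = 0.171 × 0.829 × (1.960/0.035)² = 444.56
Round up: n = 445.

n = 445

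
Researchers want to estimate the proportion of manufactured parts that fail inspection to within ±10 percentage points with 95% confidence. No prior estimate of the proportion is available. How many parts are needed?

For a proportion with margin E = 0.1 at 95% confidence, z = 1.960.
With no prior estimate, use p = 0.5, which maximizes p(1−p) at 0.25.
n = 0.25 × (z/E)² = 0.25 × (1.960/0.1)² = 96.04
Round up: n = 97.

97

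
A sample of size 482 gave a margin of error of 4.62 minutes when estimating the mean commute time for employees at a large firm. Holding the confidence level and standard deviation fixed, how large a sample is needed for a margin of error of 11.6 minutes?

Margin of error scales as 1/√n, so n₂ = n₁·(E₁/E₂)².
n₂ = 482 × (4.62/11.6)² = 482 × 0.1586 = 76.45
Round up: n₂ = 77.

77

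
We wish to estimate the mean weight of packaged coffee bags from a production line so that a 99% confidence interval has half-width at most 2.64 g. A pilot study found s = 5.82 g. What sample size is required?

For a mean, the margin of error is E = z·σ/√n, so n = (zσ/E)².
At 99% confidence, z = 2.576.
n = (2.576 × 5.82 / 2.64)² = 32.25
Round up: n = 33.

33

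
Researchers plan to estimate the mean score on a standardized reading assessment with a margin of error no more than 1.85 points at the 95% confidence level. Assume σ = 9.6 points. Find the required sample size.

104

For a mean, the margin of error is E = z·σ/√n, so n = (zσ/E)².
At 95% confidence, z = 1.960.
n = (1.960 × 9.6 / 1.85)² = 103.45
Round up: n = 104.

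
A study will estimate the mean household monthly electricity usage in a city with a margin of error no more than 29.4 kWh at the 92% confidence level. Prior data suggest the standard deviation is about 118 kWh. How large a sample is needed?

For a mean, the margin of error is E = z·σ/√n, so n = (zσ/E)².
At 92% confidence, z = 1.751.
n = (1.751 × 118 / 29.4)² = 49.39
Round up: n = 50.

50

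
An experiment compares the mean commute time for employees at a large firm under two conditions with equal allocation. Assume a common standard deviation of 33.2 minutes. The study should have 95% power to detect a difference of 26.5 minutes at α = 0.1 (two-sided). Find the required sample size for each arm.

34 per group

For two equal groups, n per group = 2·((z_{α/2} + z_β)·σ/δ)².
z_{α/2} = 1.645; z_β = 1.645 (power 95%).
n = 2 × (3.290 × 33.2 / 26.5)² = 2 × 16.99 = 33.98
Round up: n = 34 per group.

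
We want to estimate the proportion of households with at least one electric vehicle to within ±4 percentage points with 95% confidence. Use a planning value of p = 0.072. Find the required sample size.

For a proportion with margin E = 0.04 at 95% confidence, z = 1.960.
n = p̂(1−p̂)(z/E)² = 0.072 × 0.928 × (1.960/0.04)² = 160.43
Round up: n = 161.

161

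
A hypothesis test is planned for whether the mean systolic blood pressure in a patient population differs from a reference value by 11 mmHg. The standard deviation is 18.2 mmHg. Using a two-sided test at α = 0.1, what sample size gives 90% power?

For a one-sample z-test, n = ((z_{α/2} + z_β)·σ/δ)².
z_{α/2} = 1.645 (two-sided α = 0.1); z_β = 1.282 (power 90% → β = 0.1).
n = (2.927 × 18.2 / 11)² = 23.45
Round up: n = 24.

24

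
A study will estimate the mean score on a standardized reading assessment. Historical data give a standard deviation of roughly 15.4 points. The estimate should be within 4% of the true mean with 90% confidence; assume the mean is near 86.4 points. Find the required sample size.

For a mean, the margin of error is E = z·σ/√n, so n = (zσ/E)².
At 90% confidence, z = 1.645.
E = 4% of 86.4 = 3.456 points.
n = (1.645 × 15.4 / 3.456)² = 53.73
Round up: n = 54.

54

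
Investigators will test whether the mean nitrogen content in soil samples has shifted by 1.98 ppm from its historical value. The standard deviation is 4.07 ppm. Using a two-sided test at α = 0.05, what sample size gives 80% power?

34

For a one-sample z-test, n = ((z_{α/2} + z_β)·σ/δ)².
z_{α/2} = 1.960 (two-sided α = 0.05); z_β = 0.842 (power 80% → β = 0.2).
n = (2.802 × 4.07 / 1.98)² = 33.17
Round up: n = 34.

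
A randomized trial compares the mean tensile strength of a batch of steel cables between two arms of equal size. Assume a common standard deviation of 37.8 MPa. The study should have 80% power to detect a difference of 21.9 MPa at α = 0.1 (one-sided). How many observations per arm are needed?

27 per group

For two equal groups, n per group = 2·((z_α + z_β)·σ/δ)².
z_α = 1.282; z_β = 0.842 (power 80%).
n = 2 × (2.124 × 37.8 / 21.9)² = 2 × 13.44 = 26.88
Round up: n = 27 per group.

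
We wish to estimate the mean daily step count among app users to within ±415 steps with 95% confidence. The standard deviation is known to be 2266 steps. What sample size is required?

For a mean, the margin of error is E = z·σ/√n, so n = (zσ/E)².
At 95% confidence, z = 1.960.
n = (1.960 × 2266 / 415)² = 114.53
Round up: n = 115.

n = 115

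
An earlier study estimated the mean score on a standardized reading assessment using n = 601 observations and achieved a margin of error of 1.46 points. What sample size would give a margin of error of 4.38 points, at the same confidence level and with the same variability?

Margin of error scales as 1/√n, so n₂ = n₁·(E₁/E₂)².
n₂ = 601 × (1.46/4.38)² = 601 × 0.1111 = 66.77
Round up: n₂ = 67.

n = 67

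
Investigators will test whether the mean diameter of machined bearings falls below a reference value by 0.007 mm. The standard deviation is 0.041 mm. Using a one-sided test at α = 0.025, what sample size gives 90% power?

For a one-sample z-test, n = ((z_α + z_β)·σ/δ)².
z_α = 1.960 (one-sided α = 0.025); z_β = 1.282 (power 90% → β = 0.1).
n = (3.242 × 0.041 / 0.007)² = 360.58
Round up: n = 361.

n = 361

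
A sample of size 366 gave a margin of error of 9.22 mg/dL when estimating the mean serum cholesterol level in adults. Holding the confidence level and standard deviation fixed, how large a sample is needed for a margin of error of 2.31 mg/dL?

Margin of error scales as 1/√n, so n₂ = n₁·(E₁/E₂)².
n₂ = 366 × (9.22/2.31)² = 366 × 15.93 = 5830.38
Round up: n₂ = 5831.

5831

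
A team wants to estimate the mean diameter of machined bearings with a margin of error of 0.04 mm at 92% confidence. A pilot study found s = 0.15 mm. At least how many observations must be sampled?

44

For a mean, the margin of error is E = z·σ/√n, so n = (zσ/E)².
At 92% confidence, z = 1.751.
n = (1.751 × 0.15 / 0.04)² = 43.12
Round up: n = 44.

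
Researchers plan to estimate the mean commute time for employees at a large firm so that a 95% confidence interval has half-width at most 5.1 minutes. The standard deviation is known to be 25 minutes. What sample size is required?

For a mean, the margin of error is E = z·σ/√n, so n = (zσ/E)².
At 95% confidence, z = 1.960.
n = (1.960 × 25 / 5.1)² = 92.31
Round up: n = 93.

93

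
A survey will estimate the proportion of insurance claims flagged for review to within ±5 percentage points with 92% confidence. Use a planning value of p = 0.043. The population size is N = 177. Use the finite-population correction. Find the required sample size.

n = 40

For a proportion with margin E = 0.05 at 92% confidence, z = 1.751.
n = p̂(1−p̂)(z/E)² = 0.043 × 0.957 × (1.751/0.05)² = 50.47 — call this n₀.
Finite-population correction with N = 177: n = n₀ / (1 + (n₀−1)/N) = 50.47 / 1.279 = 39.46
Round up: n = 40.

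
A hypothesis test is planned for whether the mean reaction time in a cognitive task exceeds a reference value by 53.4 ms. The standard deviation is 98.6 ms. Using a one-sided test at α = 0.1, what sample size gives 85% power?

For a one-sample z-test, n = ((z_α + z_β)·σ/δ)².
z_α = 1.282 (one-sided α = 0.1); z_β = 1.036 (power 85% → β = 0.15).
n = (2.318 × 98.6 / 53.4)² = 18.32
Round up: n = 19.

19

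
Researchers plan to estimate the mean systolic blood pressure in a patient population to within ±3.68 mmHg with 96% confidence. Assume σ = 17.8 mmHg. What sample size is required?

For a mean, the margin of error is E = z·σ/√n, so n = (zσ/E)².
At 96% confidence, z = 2.054.
n = (2.054 × 17.8 / 3.68)² = 98.71
Round up: n = 99.

99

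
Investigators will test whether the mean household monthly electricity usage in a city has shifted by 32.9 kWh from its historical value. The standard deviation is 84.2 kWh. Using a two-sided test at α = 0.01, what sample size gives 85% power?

For a one-sample z-test, n = ((z_{α/2} + z_β)·σ/δ)².
z_{α/2} = 2.576 (two-sided α = 0.01); z_β = 1.036 (power 85% → β = 0.15).
n = (3.612 × 84.2 / 32.9)² = 85.45
Round up: n = 86.

86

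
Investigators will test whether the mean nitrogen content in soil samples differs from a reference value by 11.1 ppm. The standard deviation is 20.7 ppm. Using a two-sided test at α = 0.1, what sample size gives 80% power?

22

For a one-sample z-test, n = ((z_{α/2} + z_β)·σ/δ)².
z_{α/2} = 1.645 (two-sided α = 0.1); z_β = 0.842 (power 80% → β = 0.2).
n = (2.487 × 20.7 / 11.1)² = 21.51
Round up: n = 22.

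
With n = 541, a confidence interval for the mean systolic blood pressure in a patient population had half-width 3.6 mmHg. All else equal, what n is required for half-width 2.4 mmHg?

1218

Margin of error scales as 1/√n, so n₂ = n₁·(E₁/E₂)².
n₂ = 541 × (3.6/2.4)² = 541 × 2.25 = 1217.25
Round up: n₂ = 1218.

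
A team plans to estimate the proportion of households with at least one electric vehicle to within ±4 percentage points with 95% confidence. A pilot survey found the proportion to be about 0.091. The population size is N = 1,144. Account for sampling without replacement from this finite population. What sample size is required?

170

For a proportion with margin E = 0.04 at 95% confidence, z = 1.960.
n = p̂(1−p̂)(z/E)² = 0.091 × 0.909 × (1.960/0.04)² = 198.61 — call this n₀.
Finite-population correction with N = 1,144: n = n₀ / (1 + (n₀−1)/N) = 198.61 / 1.173 = 169.32
Round up: n = 170.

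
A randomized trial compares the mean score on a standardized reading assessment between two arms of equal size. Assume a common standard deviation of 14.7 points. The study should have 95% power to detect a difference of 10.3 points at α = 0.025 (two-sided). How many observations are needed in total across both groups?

For two equal groups, n per group = 2·((z_{α/2} + z_β)·σ/δ)².
z_{α/2} = 2.241; z_β = 1.645 (power 95%).
n = 2 × (3.886 × 14.7 / 10.3)² = 2 × 30.76 = 61.52
Round up: n = 62 per group.
Total across both groups: 2 × 62 = 124.

124 total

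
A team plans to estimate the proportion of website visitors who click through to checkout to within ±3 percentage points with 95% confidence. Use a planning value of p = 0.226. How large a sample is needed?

For a proportion with margin E = 0.03 at 95% confidence, z = 1.960.
n = p̂(1−p̂)(z/E)² = 0.226 × 0.774 × (1.960/0.03)² = 746.65
Round up: n = 747.

747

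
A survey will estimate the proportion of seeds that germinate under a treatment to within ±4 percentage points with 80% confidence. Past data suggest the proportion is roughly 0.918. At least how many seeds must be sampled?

For a proportion with margin E = 0.04 at 80% confidence, z = 1.282.
n = p̂(1−p̂)(z/E)² = 0.918 × 0.082 × (1.282/0.04)² = 77.32
Round up: n = 78.

78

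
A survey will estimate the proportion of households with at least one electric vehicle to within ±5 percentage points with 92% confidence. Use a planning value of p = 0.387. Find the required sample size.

For a proportion with margin E = 0.05 at 92% confidence, z = 1.751.
n = p̂(1−p̂)(z/E)² = 0.387 × 0.613 × (1.751/0.05)² = 290.94
Round up: n = 291.

291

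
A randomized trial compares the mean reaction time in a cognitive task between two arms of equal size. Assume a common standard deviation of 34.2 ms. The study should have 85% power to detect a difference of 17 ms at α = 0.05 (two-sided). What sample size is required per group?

For two equal groups, n per group = 2·((z_{α/2} + z_β)·σ/δ)².
z_{α/2} = 1.960; z_β = 1.036 (power 85%).
n = 2 × (2.996 × 34.2 / 17)² = 2 × 36.33 = 72.66
Round up: n = 73 per group.

73 per group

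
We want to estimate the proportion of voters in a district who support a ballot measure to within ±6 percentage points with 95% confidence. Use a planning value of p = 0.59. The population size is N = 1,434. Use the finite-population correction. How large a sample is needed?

For a proportion with margin E = 0.06 at 95% confidence, z = 1.960.
n = p̂(1−p̂)(z/E)² = 0.59 × 0.41 × (1.960/0.06)² = 258.13 — call this n₀.
Finite-population correction with N = 1,434: n = n₀ / (1 + (n₀−1)/N) = 258.13 / 1.179 = 218.94
Round up: n = 219.

219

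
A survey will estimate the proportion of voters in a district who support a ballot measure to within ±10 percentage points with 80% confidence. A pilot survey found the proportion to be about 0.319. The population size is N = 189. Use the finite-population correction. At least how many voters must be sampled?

For a proportion with margin E = 0.1 at 80% confidence, z = 1.282.
n = p̂(1−p̂)(z/E)² = 0.319 × 0.681 × (1.282/0.1)² = 35.70 — call this n₀.
Finite-population correction with N = 189: n = n₀ / (1 + (n₀−1)/N) = 35.70 / 1.184 = 30.15
Round up: n = 31.

31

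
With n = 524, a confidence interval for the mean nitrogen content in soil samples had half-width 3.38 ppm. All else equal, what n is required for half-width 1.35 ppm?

3285

Margin of error scales as 1/√n, so n₂ = n₁·(E₁/E₂)².
n₂ = 524 × (3.38/1.35)² = 524 × 6.269 = 3284.96
Round up: n₂ = 3285.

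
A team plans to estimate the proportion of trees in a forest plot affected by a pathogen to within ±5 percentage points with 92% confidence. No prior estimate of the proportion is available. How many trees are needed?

307

For a proportion with margin E = 0.05 at 92% confidence, z = 1.751.
With no prior estimate, use p = 0.5, which maximizes p(1−p) at 0.25.
n = 0.25 × (z/E)² = 0.25 × (1.751/0.05)² = 306.60
Round up: n = 307.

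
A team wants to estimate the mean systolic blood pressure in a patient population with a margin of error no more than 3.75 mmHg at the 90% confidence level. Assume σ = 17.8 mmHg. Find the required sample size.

For a mean, the margin of error is E = z·σ/√n, so n = (zσ/E)².
At 90% confidence, z = 1.645.
n = (1.645 × 17.8 / 3.75)² = 60.97
Round up: n = 61.

61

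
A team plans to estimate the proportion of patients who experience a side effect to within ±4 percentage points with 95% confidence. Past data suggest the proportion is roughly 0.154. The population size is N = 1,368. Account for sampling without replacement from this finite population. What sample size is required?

n = 255

For a proportion with margin E = 0.04 at 95% confidence, z = 1.960.
n = p̂(1−p̂)(z/E)² = 0.154 × 0.846 × (1.960/0.04)² = 312.81 — call this n₀.
Finite-population correction with N = 1,368: n = n₀ / (1 + (n₀−1)/N) = 312.81 / 1.228 = 254.73
Round up: n = 255.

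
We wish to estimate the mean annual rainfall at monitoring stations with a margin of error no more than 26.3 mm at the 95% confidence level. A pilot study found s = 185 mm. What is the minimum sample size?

191

For a mean, the margin of error is E = z·σ/√n, so n = (zσ/E)².
At 95% confidence, z = 1.960.
n = (1.960 × 185 / 26.3)² = 190.08
Round up: n = 191.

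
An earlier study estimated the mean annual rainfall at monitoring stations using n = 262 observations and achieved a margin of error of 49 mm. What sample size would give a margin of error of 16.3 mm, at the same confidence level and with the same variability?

Margin of error scales as 1/√n, so n₂ = n₁·(E₁/E₂)².
n₂ = 262 × (49/16.3)² = 262 × 9.037 = 2367.69
Round up: n₂ = 2368.

n = 2368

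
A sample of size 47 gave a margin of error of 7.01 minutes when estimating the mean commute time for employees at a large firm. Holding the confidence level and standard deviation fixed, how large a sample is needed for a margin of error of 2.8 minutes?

Margin of error scales as 1/√n, so n₂ = n₁·(E₁/E₂)².
n₂ = 47 × (7.01/2.8)² = 47 × 6.268 = 294.60
Round up: n₂ = 295.

295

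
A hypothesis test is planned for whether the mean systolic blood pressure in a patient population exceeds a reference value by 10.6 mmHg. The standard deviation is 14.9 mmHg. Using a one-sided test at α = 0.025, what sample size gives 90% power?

n = 21

For a one-sample z-test, n = ((z_α + z_β)·σ/δ)².
z_α = 1.960 (one-sided α = 0.025); z_β = 1.282 (power 90% → β = 0.1).
n = (3.242 × 14.9 / 10.6)² = 20.77
Round up: n = 21.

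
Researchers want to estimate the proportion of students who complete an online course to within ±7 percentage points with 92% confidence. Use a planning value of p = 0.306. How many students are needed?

133

For a proportion with margin E = 0.07 at 92% confidence, z = 1.751.
n = p̂(1−p̂)(z/E)² = 0.306 × 0.694 × (1.751/0.07)² = 132.88
Round up: n = 133.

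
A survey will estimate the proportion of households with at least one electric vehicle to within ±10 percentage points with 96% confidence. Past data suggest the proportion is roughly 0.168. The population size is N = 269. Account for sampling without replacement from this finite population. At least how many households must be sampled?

49

For a proportion with margin E = 0.1 at 96% confidence, z = 2.054.
n = p̂(1−p̂)(z/E)² = 0.168 × 0.832 × (2.054/0.1)² = 58.97 — call this n₀.
Finite-population correction with N = 269: n = n₀ / (1 + (n₀−1)/N) = 58.97 / 1.216 = 48.50
Round up: n = 49.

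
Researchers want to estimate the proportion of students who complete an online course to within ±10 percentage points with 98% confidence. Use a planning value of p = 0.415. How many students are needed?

For a proportion with margin E = 0.1 at 98% confidence, z = 2.326.
n = p̂(1−p̂)(z/E)² = 0.415 × 0.585 × (2.326/0.1)² = 131.35
Round up: n = 132.

132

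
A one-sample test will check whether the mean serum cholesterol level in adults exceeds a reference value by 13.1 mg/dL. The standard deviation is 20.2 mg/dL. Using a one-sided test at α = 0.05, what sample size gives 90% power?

For a one-sample z-test, n = ((z_α + z_β)·σ/δ)².
z_α = 1.645 (one-sided α = 0.05); z_β = 1.282 (power 90% → β = 0.1).
n = (2.927 × 20.2 / 13.1)² = 20.37
Round up: n = 21.

n = 21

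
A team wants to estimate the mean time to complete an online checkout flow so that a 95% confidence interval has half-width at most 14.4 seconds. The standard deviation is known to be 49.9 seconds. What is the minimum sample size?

47

For a mean, the margin of error is E = z·σ/√n, so n = (zσ/E)².
At 95% confidence, z = 1.960.
n = (1.960 × 49.9 / 14.4)² = 46.13
Round up: n = 47.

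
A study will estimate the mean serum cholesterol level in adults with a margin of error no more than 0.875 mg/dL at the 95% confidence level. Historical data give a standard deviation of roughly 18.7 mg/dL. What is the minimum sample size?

For a mean, the margin of error is E = z·σ/√n, so n = (zσ/E)².
At 95% confidence, z = 1.960.
n = (1.960 × 18.7 / 0.875)² = 1754.60
Round up: n = 1755.

1755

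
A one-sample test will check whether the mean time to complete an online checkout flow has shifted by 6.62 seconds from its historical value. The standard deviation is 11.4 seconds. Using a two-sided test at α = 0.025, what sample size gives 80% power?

For a one-sample z-test, n = ((z_{α/2} + z_β)·σ/δ)².
z_{α/2} = 2.241 (two-sided α = 0.025); z_β = 0.842 (power 80% → β = 0.2).
n = (3.083 × 11.4 / 6.62)² = 28.19
Round up: n = 29.

29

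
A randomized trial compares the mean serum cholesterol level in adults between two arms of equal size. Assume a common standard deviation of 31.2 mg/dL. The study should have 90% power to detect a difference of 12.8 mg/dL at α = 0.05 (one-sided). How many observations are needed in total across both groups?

204 total

For two equal groups, n per group = 2·((z_α + z_β)·σ/δ)².
z_α = 1.645; z_β = 1.282 (power 90%).
n = 2 × (2.927 × 31.2 / 12.8)² = 2 × 50.90 = 101.80
Round up: n = 102 per group.
Total across both groups: 2 × 102 = 204.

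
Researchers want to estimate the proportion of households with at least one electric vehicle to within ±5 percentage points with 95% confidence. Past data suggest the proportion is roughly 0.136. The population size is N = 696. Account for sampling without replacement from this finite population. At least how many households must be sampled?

144

For a proportion with margin E = 0.05 at 95% confidence, z = 1.960.
n = p̂(1−p̂)(z/E)² = 0.136 × 0.864 × (1.960/0.05)² = 180.56 — call this n₀.
Finite-population correction with N = 696: n = n₀ / (1 + (n₀−1)/N) = 180.56 / 1.258 = 143.53
Round up: n = 144.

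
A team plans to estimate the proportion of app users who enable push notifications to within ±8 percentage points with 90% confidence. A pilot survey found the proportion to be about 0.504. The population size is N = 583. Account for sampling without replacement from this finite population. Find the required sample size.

For a proportion with margin E = 0.08 at 90% confidence, z = 1.645.
n = p̂(1−p̂)(z/E)² = 0.504 × 0.496 × (1.645/0.08)² = 105.70 — call this n₀.
Finite-population correction with N = 583: n = n₀ / (1 + (n₀−1)/N) = 105.70 / 1.18 = 89.58
Round up: n = 90.

90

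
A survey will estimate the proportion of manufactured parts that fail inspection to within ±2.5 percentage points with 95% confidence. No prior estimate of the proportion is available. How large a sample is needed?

1537

For a proportion with margin E = 0.025 at 95% confidence, z = 1.960.
With no prior estimate, use p = 0.5, which maximizes p(1−p) at 0.25.
n = 0.25 × (z/E)² = 0.25 × (1.960/0.025)² = 1536.64
Round up: n = 1537.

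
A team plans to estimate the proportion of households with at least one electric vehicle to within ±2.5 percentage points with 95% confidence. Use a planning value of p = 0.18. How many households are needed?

908

For a proportion with margin E = 0.025 at 95% confidence, z = 1.960.
n = p̂(1−p̂)(z/E)² = 0.18 × 0.82 × (1.960/0.025)² = 907.23
Round up: n = 908.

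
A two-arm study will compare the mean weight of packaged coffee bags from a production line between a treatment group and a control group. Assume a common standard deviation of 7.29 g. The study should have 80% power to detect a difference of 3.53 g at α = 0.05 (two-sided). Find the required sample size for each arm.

67 per group

For two equal groups, n per group = 2·((z_{α/2} + z_β)·σ/δ)².
z_{α/2} = 1.960; z_β = 0.842 (power 80%).
n = 2 × (2.802 × 7.29 / 3.53)² = 2 × 33.48 = 66.96
Round up: n = 67 per group.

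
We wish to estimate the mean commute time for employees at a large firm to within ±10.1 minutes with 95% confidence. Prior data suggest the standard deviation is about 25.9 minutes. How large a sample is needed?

n = 26

For a mean, the margin of error is E = z·σ/√n, so n = (zσ/E)².
At 95% confidence, z = 1.960.
n = (1.960 × 25.9 / 10.1)² = 25.26
Round up: n = 26.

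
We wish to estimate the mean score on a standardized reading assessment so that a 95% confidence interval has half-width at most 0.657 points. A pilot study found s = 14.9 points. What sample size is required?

n = 1976

For a mean, the margin of error is E = z·σ/√n, so n = (zσ/E)².
At 95% confidence, z = 1.960.
n = (1.960 × 14.9 / 0.657)² = 1975.85
Round up: n = 1976.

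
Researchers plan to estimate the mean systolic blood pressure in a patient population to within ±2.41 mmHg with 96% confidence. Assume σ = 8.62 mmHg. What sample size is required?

54

For a mean, the margin of error is E = z·σ/√n, so n = (zσ/E)².
At 96% confidence, z = 2.054.
n = (2.054 × 8.62 / 2.41)² = 53.97
Round up: n = 54.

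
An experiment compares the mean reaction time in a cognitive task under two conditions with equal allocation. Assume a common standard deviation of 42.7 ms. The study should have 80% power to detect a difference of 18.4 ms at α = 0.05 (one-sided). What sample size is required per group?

For two equal groups, n per group = 2·((z_α + z_β)·σ/δ)².
z_α = 1.645; z_β = 0.842 (power 80%).
n = 2 × (2.487 × 42.7 / 18.4)² = 2 × 33.31 = 66.62
Round up: n = 67 per group.

67 per group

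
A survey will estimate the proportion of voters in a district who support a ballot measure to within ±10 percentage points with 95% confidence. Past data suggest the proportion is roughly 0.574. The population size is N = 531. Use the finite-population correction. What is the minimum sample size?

For a proportion with margin E = 0.1 at 95% confidence, z = 1.960.
n = p̂(1−p̂)(z/E)² = 0.574 × 0.426 × (1.960/0.1)² = 93.94 — call this n₀.
Finite-population correction with N = 531: n = n₀ / (1 + (n₀−1)/N) = 93.94 / 1.175 = 79.95
Round up: n = 80.

80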